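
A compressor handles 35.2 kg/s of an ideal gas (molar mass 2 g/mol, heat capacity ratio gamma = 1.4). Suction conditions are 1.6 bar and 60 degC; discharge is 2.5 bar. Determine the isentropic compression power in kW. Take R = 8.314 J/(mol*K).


Isentropic work: W = m*(gamma/(gamma-1))*(R*T1/MW)*((P2/P1)^((gamma-1)/gamma) - 1)
T1 = 60 + 273.15 = 333.15 K
Pressure ratio = 2.5 / 1.6 = 1.5625
Exponent = (1.4 - 1)/1.4 = 0.285714
(P2/P1)^exp - 1 = 1.5625^0.285714 - 1 = 0.135997
W = 35.2 * 1.4 / 0.4 * 8.314 * 333.15 / 2 * 0.135997 = 23200

23200 kW


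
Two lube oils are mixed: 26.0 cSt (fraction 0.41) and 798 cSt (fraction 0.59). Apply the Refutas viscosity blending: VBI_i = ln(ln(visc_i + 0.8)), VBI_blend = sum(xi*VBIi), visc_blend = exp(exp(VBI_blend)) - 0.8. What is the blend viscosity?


Refutas method: VBN_i = 14.534*ln(ln(visc_i + 0.8)) + 10.975, blended linearly by mass fraction; since VBN is linear in VBI_i = ln(ln(visc_i + 0.8)) and the fractions sum to 1, blend VBI directly: visc = exp(exp(VBI_blend)) - 0.8
VBI_1 = ln(ln(26.0 + 0.8)) = 1.1904
VBI_2 = ln(ln(798 + 0.8)) = 1.89958
VBI_blend = 0.41 * 1.1904 + 0.59 * 1.89958 = 1.60882
visc_blend = exp(exp(1.60882)) - 0.8 = 147.2

147.2 cSt


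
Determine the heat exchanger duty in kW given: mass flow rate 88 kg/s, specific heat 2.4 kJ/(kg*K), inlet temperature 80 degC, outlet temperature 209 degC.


Q = m_dot * cp * delta_T
delta_T = 209 - 80 = 129 K
Q = 88 * 2.4 * 129
= 211.2 * 129
= 27244.8 kW

27244.8 kW


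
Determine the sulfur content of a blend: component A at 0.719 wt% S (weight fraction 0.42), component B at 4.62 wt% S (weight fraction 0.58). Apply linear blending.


Linear sulfur blending: S_blend = x1*S1 + x2*S2
Contribution 1: 0.42 * 0.719 = 0.30198 wt%
Contribution 2: 0.58 * 4.62 = 2.6796 wt%
S_blend = 0.30198 + 2.6796 = 2.98158

2.98158 wt%


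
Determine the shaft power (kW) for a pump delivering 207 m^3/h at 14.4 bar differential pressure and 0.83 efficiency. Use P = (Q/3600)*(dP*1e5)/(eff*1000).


Q = 207 / 3600 = 0.0575 m^3/s
P = 0.0575 * (14.4 * 1e5) / 0.83 / 1000 = 99.76

99.76 kW


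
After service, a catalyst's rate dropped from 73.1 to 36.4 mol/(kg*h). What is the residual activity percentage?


Activity (%) = (rate_used / rate_fresh) * 100
rate_used = 36.4, rate_fresh = 73.1
= (36.4 / 73.1) * 100
= 0.4979 * 100 = 49.79

49.79 %


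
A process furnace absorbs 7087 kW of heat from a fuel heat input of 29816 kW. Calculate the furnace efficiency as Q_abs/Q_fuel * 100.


Furnace efficiency = Q_absorbed / Q_fuel * 100
= 7087 / 29816 * 100 = 23.77

23.77 %


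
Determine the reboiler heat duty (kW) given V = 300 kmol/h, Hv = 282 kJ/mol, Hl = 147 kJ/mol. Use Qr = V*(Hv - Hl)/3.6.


Qr = 300 * (282 - 147) / 3.6 = 300 * 135 / 3.6 = 11250

11250 kW


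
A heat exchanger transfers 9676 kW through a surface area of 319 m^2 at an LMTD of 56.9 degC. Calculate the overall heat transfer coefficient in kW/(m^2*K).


From Q = U*A*LMTD, U = Q / (A * LMTD)
U = 9676 / (319 * 56.9) = 9676 / 18151.1 = 0.5331

0.5331 kW/(m^2*K)


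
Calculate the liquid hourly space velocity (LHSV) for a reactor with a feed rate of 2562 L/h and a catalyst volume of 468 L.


LHSV = volumetric feed rate / catalyst volume
= 2562 L/h / 468 L
= 5.474 h^-1

5.474 h^-1


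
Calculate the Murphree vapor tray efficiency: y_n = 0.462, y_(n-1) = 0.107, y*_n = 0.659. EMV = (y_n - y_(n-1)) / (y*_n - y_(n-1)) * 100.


Murphree vapor efficiency: EMV = (y_n - y_(n-1)) / (y*_n - y_(n-1)) * 100
EMV = (0.462 - 0.107) / (0.659 - 0.107) * 100 = 0.355 / 0.552 * 100 = 64.31

64.31 %


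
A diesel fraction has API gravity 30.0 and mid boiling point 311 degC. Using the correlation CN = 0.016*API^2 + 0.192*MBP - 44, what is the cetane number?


CN = 0.016 * 30.0^2 + 0.192 * 311 - 44
CN = 14.4 + 59.712 - 44 = 30.112

30.112


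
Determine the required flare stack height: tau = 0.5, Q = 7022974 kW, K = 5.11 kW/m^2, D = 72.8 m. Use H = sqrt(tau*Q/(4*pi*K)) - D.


tau*Q/(4*pi*K) = 0.5 * 7022974 / (4 * pi * 5.11) = 54684
sqrt(54684) = 233.846
H = 233.846 - 72.8 = 161.0

161.0 m


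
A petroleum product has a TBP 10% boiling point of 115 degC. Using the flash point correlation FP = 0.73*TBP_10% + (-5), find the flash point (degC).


FP = 0.73 * 115 + (-5) = 78.95

78.95 degC


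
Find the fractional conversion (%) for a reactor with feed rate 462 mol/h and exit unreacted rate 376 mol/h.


X = (F_in - F_out) / F_in * 100
Moles reacted = 462 - 376 = 86
X = 86 / 462 * 100
= 0.1861 * 100
= 18.61 %

18.61 %


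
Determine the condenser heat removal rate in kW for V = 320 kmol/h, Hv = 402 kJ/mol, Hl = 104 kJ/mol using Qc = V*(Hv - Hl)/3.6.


Qc = 320 * (402 - 104) / 3.6 = 320 * 298 / 3.6 = 26490

26490 kW


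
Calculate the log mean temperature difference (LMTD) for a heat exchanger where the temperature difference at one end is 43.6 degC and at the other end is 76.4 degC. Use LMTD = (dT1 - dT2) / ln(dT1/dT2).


LMTD = (dT1 - dT2) / ln(dT1/dT2)
= (43.6 - 76.4) / ln(43.6 / 76.4) = -32.8 / -0.560926 = 58.47

58.47 degC


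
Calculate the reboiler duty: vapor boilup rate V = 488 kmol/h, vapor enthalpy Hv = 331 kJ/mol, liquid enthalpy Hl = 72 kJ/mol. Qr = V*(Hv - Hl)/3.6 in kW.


Qr = 488 * (331 - 72) / 3.6 = 488 * 259 / 3.6 = 35110

35110 kW


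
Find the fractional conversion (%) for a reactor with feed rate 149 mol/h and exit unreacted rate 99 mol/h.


X = (F_in - F_out) / F_in * 100
Moles reacted = 149 - 99 = 50
X = 50 / 149 * 100
= 0.3356 * 100
= 33.56 %

33.56 %


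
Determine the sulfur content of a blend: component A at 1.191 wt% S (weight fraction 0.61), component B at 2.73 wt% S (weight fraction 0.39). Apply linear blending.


Linear sulfur blending: S_blend = x1*S1 + x2*S2
Contribution 1: 0.61 * 1.191 = 0.72651 wt%
Contribution 2: 0.39 * 2.73 = 1.0647 wt%
S_blend = 0.72651 + 1.0647 = 1.79121

1.79121 wt%


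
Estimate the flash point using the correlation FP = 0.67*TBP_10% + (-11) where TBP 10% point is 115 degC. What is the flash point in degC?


FP = 0.67 * 115 + (-11) = 66.05

66.05 degC


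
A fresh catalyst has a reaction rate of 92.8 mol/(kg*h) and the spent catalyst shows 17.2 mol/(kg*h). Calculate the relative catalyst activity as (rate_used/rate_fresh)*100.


Activity (%) = (rate_used / rate_fresh) * 100
rate_used = 17.2, rate_fresh = 92.8
= (17.2 / 92.8) * 100
= 0.1853 * 100 = 18.53

18.53 %


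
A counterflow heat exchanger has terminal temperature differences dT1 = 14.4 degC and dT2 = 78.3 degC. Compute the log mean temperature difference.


LMTD = (dT1 - dT2) / ln(dT1/dT2)
= (14.4 - 78.3) / ln(14.4 / 78.3) = -63.9 / -1.69332 = 37.74

37.74 degC


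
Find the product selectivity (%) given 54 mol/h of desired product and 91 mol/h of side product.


Selectivity = desired / (desired + undesired) * 100
Total products = 54 + 91 = 145 mol/h
S = 54 / 145 * 100
= 0.3724 * 100
= 37.24 %

37.24 %


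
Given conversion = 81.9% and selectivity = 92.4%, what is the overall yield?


Overall yield = conversion (%) * selectivity (%) / 100
Conversion = 81.9%, Selectivity = 92.4%
Y = 81.9 * 92.4 / 100
= 75.6756 %

75.6756 %


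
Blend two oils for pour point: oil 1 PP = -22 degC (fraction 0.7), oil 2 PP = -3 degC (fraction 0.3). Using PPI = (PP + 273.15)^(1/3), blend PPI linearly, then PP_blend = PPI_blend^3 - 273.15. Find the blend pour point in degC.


PPI_1 = (-22 + 273.15)^(1/3) = 6.30925
PPI_2 = (-3 + 273.15)^(1/3) = 6.464501
PPI_blend = 0.7 * 6.30925 + 0.3 * 6.464501 = 6.355825
PP_blend = 6.355825^3 - 273.15 = 256.7532 - 273.15 = -16.4

-16.4 degC


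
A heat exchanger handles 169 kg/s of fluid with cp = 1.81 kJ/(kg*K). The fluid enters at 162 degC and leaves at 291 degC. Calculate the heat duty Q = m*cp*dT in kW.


Q = m_dot * cp * delta_T
delta_T = 291 - 162 = 129 K
Q = 169 * 1.81 * 129
= 305.89 * 129
= 39459.81 kW

39459.81 kW


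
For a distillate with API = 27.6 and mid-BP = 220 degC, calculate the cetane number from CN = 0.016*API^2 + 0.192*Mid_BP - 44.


CN = 0.016 * 27.6^2 + 0.192 * 220 - 44
CN = 12.18816 + 42.24 - 44 = 10.42816

10.42816


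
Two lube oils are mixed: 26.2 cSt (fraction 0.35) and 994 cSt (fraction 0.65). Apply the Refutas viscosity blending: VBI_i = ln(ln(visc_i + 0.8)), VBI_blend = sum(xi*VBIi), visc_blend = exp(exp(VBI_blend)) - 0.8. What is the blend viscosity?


Refutas method: VBN_i = 14.534*ln(ln(visc_i + 0.8)) + 10.975, blended linearly by mass fraction; since VBN is linear in VBI_i = ln(ln(visc_i + 0.8)) and the fractions sum to 1, blend VBI directly: visc = exp(exp(VBI_blend)) - 0.8
VBI_1 = ln(ln(26.2 + 0.8)) = 1.19266
VBI_2 = ln(ln(994 + 0.8)) = 1.93189
VBI_blend = 0.35 * 1.19266 + 0.65 * 1.93189 = 1.67316
visc_blend = exp(exp(1.67316)) - 0.8 = 205.4

205.4 cSt


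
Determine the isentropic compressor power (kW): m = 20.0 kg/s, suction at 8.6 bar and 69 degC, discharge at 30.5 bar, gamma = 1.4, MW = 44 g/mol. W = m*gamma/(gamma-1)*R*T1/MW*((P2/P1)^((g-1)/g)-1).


Isentropic work: W = m*(gamma/(gamma-1))*(R*T1/MW)*((P2/P1)^((gamma-1)/gamma) - 1)
T1 = 69 + 273.15 = 342.15 K
Pressure ratio = 30.5 / 8.6 = 3.54651
Exponent = (1.4 - 1)/1.4 = 0.285714
(P2/P1)^exp - 1 = 3.54651^0.285714 - 1 = 0.435773
W = 20.0 * 1.4 / 0.4 * 8.314 * 342.15 / 44 * 0.435773 = 1972

1972 kW


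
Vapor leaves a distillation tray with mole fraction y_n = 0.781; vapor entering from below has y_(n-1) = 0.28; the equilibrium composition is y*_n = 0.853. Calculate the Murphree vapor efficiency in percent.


Murphree vapor efficiency: EMV = (y_n - y_(n-1)) / (y*_n - y_(n-1)) * 100
EMV = (0.781 - 0.28) / (0.853 - 0.28) * 100 = 0.501 / 0.573 * 100 = 87.43

87.43 %


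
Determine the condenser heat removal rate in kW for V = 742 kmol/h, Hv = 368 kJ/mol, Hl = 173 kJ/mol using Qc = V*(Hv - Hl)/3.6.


Qc = 742 * (368 - 173) / 3.6 = 742 * 195 / 3.6 = 40190

40190 kW


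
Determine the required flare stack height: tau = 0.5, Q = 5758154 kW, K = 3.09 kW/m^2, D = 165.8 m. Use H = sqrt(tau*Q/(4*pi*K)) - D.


tau*Q/(4*pi*K) = 0.5 * 5758154 / (4 * pi * 3.09) = 74145.5
sqrt(74145.5) = 272.297
H = 272.297 - 165.8 = 106.5

106.5 m


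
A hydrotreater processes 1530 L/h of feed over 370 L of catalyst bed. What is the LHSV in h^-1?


LHSV = volumetric feed rate / catalyst volume
= 1530 L/h / 370 L
= 4.135 h^-1

4.135 h^-1


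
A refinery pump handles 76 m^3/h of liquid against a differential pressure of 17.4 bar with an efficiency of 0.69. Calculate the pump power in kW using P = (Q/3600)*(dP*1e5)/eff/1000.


Q = 76 / 3600 = 0.0211111 m^3/s
P = 0.0211111 * (17.4 * 1e5) / 0.69 / 1000 = 53.24

53.24 kW


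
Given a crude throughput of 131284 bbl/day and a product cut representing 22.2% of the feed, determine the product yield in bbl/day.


Crude throughput = 131284 bbl/day
Fraction yield = 22.2%
yield = throughput * fraction / 100
yield = 131284 * 22.2 / 100 = 29145.048

29145.048 bbl/day


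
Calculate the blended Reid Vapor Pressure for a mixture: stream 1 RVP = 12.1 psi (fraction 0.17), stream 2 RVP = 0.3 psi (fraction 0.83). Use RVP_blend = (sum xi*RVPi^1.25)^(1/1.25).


Chevron index: RVP_blend = (sum xi*RVPi^1.25)^(1/1.25)
RVP^1.25 terms: 0.17 * 12.1^1.25 + 0.83 * 0.3^1.25 = 4.02074
RVP_blend = 4.02074^(1/1.25) = 3.044

3.044 psi


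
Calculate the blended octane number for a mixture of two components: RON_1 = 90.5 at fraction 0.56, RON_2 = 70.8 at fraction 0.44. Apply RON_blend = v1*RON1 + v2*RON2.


Linear blending: RON_blend = sum(vi * RONi)
Contribution 1: 0.56 * 90.5 = 50.68
Contribution 2: 0.44 * 70.8 = 31.152
RON_blend = 50.68 + 31.152 = 81.832

81.832


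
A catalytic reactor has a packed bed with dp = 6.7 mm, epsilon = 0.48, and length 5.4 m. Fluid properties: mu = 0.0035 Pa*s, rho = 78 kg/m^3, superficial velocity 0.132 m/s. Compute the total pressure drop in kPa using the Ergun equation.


dp = 6.7 mm = 0.0067 m
Viscous term = 150*0.0035*0.132*(1-0.48)^2 / (0.0067^2*0.48^3) = 3774.56
Inertial term = 1.75*78*0.132^2*(1-0.48) / (0.0067*0.48^3) = 1669.11
dP/L = 3774.56 + 1669.11 = 5443.67 Pa/m
dP = 5443.67 * 5.4 / 1000 = 29.40 kPa

29.40 kPa


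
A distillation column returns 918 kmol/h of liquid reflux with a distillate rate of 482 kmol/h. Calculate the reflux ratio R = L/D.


Reflux ratio definition: R = L / D (liquid returned / distillate withdrawn)
L = 918 kmol/h, D = 482 kmol/h
R = 918 / 482 = 1.905

1.905


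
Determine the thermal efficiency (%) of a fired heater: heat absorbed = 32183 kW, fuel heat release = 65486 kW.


Furnace efficiency = Q_absorbed / Q_fuel * 100
= 32183 / 65486 * 100 = 49.14

49.14 %


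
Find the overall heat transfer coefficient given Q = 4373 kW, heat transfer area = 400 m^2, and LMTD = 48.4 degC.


From Q = U*A*LMTD, U = Q / (A * LMTD)
U = 4373 / (400 * 48.4) = 4373 / 19360 = 0.2259

0.2259 kW/(m^2*K)


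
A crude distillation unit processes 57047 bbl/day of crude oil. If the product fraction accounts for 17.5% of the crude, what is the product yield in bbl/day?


Crude throughput = 57047 bbl/day
Fraction yield = 17.5%
yield = throughput * fraction / 100
yield = 57047 * 17.5 / 100 = 9983.225

9983.225 bbl/day


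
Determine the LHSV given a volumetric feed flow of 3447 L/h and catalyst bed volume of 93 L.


LHSV = volumetric feed rate / catalyst volume
= 3447 L/h / 93 L
= 37.06 h^-1

37.06 h^-1


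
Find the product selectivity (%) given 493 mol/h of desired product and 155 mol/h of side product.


Selectivity = desired / (desired + undesired) * 100
Total products = 493 + 155 = 648 mol/h
S = 493 / 648 * 100
= 0.7608 * 100
= 76.08 %

76.08 %


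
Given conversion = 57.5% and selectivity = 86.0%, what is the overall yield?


Overall yield = conversion (%) * selectivity (%) / 100
Conversion = 57.5%, Selectivity = 86.0%
Y = 57.5 * 86.0 / 100
= 49.45 %

49.45 %


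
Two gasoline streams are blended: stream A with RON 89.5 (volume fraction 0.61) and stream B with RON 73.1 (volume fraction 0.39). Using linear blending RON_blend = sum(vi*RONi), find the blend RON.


Linear blending: RON_blend = sum(vi * RONi)
Contribution 1: 0.61 * 89.5 = 54.595
Contribution 2: 0.39 * 73.1 = 28.509
RON_blend = 54.595 + 28.509 = 83.104

83.104


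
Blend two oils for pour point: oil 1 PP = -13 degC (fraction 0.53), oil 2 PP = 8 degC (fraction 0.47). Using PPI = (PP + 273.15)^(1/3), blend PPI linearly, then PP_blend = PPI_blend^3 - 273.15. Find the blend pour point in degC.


PPI_1 = (-13 + 273.15)^(1/3) = 6.383731
PPI_2 = (8 + 273.15)^(1/3) = 6.551077
PPI_blend = 0.53 * 6.383731 + 0.47 * 6.551077 = 6.462384
PP_blend = 6.462384^3 - 273.15 = 269.8847 - 273.15 = -3.27

-3.27 degC


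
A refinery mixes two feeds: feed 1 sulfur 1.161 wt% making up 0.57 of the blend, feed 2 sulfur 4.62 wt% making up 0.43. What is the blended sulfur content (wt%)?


Linear sulfur blending: S_blend = x1*S1 + x2*S2
Contribution 1: 0.57 * 1.161 = 0.66177 wt%
Contribution 2: 0.43 * 4.62 = 1.9866 wt%
S_blend = 0.66177 + 1.9866 = 2.64837

2.64837 wt%


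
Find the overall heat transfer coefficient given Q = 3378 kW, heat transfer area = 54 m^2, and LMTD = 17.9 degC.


From Q = U*A*LMTD, U = Q / (A * LMTD)
U = 3378 / (54 * 17.9) = 3378 / 966.6 = 3.495

3.495 kW/(m^2*K)


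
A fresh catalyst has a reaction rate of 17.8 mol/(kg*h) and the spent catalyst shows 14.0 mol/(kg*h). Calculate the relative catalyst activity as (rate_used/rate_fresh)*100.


Activity (%) = (rate_used / rate_fresh) * 100
rate_used = 14.0, rate_fresh = 17.8
= (14.0 / 17.8) * 100
= 0.7865 * 100 = 78.65

78.65 %


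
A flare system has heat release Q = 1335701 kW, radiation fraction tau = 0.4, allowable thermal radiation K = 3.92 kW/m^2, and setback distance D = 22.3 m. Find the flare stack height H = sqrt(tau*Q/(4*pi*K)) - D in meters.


tau*Q/(4*pi*K) = 0.4 * 1335701 / (4 * pi * 3.92) = 10846.1
sqrt(10846.1) = 104.145
H = 104.145 - 22.3 = 81.84

81.84 m


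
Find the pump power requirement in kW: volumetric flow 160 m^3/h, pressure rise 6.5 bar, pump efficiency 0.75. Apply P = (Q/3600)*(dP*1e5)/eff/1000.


Q = 160 / 3600 = 0.0444444 m^3/s
P = 0.0444444 * (6.5 * 1e5) / 0.75 / 1000 = 38.52

38.52 kW


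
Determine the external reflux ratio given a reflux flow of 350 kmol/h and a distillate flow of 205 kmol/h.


Reflux ratio definition: R = L / D (liquid returned / distillate withdrawn)
L = 350 kmol/h, D = 205 kmol/h
R = 350 / 205 = 1.707

1.707


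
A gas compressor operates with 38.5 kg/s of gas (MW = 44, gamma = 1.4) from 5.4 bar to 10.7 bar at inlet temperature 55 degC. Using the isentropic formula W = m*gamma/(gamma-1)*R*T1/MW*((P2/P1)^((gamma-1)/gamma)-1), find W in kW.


Isentropic work: W = m*(gamma/(gamma-1))*(R*T1/MW)*((P2/P1)^((gamma-1)/gamma) - 1)
T1 = 55 + 273.15 = 328.15 K
Pressure ratio = 10.7 / 5.4 = 1.98148
Exponent = (1.4 - 1)/1.4 = 0.285714
(P2/P1)^exp - 1 = 1.98148^0.285714 - 1 = 0.215778
W = 38.5 * 1.4 / 0.4 * 8.314 * 328.15 / 44 * 0.215778 = 1803

1803 kW


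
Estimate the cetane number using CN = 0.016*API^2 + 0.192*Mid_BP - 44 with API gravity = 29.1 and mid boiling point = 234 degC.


CN = 0.016 * 29.1^2 + 0.192 * 234 - 44
CN = 13.54896 + 44.928 - 44 = 14.47696

14.47696


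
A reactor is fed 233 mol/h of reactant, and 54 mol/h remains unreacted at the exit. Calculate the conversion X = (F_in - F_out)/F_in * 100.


X = (F_in - F_out) / F_in * 100
Moles reacted = 233 - 54 = 179
X = 179 / 233 * 100
= 0.7682 * 100
= 76.82 %

76.82 %


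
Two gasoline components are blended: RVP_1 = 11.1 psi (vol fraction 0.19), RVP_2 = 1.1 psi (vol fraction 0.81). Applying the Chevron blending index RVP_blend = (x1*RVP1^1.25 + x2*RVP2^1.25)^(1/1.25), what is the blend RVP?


Chevron index: RVP_blend = (sum xi*RVPi^1.25)^(1/1.25)
RVP^1.25 terms: 0.19 * 11.1^1.25 + 0.81 * 1.1^1.25 = 4.76201
RVP_blend = 4.76201^(1/1.25) = 3.485

3.485 psi


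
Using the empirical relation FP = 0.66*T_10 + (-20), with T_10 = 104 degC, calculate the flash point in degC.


FP = 0.66 * 104 + (-20) = 48.64

48.64 degC


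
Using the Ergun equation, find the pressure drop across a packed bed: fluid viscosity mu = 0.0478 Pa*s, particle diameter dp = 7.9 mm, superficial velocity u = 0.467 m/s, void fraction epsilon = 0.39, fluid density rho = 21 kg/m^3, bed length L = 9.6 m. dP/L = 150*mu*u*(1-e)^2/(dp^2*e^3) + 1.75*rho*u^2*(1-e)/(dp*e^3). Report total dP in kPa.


dp = 7.9 mm = 0.0079 m
Viscous term = 150*0.0478*0.467*(1-0.39)^2 / (0.0079^2*0.39^3) = 336549
Inertial term = 1.75*21*0.467^2*(1-0.39) / (0.0079*0.39^3) = 10432.8
dP/L = 336549 + 10432.8 = 346982 Pa/m
dP = 346982 * 9.6 / 1000 = 3331 kPa

3331 kPa


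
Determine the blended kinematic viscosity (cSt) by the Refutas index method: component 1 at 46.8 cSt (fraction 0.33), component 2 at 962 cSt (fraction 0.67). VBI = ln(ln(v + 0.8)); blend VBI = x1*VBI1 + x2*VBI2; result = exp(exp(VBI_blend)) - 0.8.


Refutas method: VBN_i = 14.534*ln(ln(visc_i + 0.8)) + 10.975, blended linearly by mass fraction; since VBN is linear in VBI_i = ln(ln(visc_i + 0.8)) and the fractions sum to 1, blend VBI directly: visc = exp(exp(VBI_blend)) - 0.8
VBI_1 = ln(ln(46.8 + 0.8)) = 1.3514
VBI_2 = ln(ln(962 + 0.8)) = 1.92714
VBI_blend = 0.33 * 1.3514 + 0.67 * 1.92714 = 1.73715
visc_blend = exp(exp(1.73715)) - 0.8 = 292.5

292.5 cSt


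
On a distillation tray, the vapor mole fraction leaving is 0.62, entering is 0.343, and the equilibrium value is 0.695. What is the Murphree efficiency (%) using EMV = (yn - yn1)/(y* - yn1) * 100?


Murphree vapor efficiency: EMV = (y_n - y_(n-1)) / (y*_n - y_(n-1)) * 100
EMV = (0.62 - 0.343) / (0.695 - 0.343) * 100 = 0.277 / 0.352 * 100 = 78.69

78.69 %


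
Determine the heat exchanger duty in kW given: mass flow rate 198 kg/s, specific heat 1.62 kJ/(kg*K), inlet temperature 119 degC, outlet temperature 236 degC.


Q = m_dot * cp * delta_T
delta_T = 236 - 119 = 117 K
Q = 198 * 1.62 * 117
= 320.76 * 117
= 37528.92 kW

37528.92 kW


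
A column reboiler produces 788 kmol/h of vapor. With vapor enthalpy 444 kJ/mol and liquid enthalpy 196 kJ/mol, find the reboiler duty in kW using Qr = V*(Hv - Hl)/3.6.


Qr = 788 * (444 - 196) / 3.6 = 788 * 248 / 3.6 = 54280

54280 kW


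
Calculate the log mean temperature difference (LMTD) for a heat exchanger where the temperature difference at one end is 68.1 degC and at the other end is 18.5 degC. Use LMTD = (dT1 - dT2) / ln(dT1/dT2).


LMTD = (dT1 - dT2) / ln(dT1/dT2)
= (68.1 - 18.5) / ln(68.1 / 18.5) = 49.6 / 1.30321 = 38.06

38.06 degC


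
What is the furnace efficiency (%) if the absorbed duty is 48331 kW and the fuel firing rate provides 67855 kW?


Furnace efficiency = Q_absorbed / Q_fuel * 100
= 48331 / 67855 * 100 = 71.23

71.23 %


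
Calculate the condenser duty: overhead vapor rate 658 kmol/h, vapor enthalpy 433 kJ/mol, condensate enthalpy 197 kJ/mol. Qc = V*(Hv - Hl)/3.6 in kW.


Qc = 658 * (433 - 197) / 3.6 = 658 * 236 / 3.6 = 43140

43140 kW


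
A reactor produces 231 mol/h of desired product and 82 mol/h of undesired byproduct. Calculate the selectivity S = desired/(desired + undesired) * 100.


Selectivity = desired / (desired + undesired) * 100
Total products = 231 + 82 = 313 mol/h
S = 231 / 313 * 100
= 0.7380 * 100
= 73.80 %

73.80 %


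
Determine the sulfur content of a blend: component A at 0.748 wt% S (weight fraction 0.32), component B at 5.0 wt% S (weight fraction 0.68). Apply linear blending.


Linear sulfur blending: S_blend = x1*S1 + x2*S2
Contribution 1: 0.32 * 0.748 = 0.23936 wt%
Contribution 2: 0.68 * 5.0 = 3.4 wt%
S_blend = 0.23936 + 3.4 = 3.63936

3.63936 wt%


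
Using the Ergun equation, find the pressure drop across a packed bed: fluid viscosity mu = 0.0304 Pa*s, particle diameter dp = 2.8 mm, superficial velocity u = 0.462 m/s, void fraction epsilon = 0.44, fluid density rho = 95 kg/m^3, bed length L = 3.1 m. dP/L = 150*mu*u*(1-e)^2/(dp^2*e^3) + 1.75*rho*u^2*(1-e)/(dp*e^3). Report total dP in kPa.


dp = 2.8 mm = 0.0028 m
Viscous term = 150*0.0304*0.462*(1-0.44)^2 / (0.0028^2*0.44^3) = 989256
Inertial term = 1.75*95*0.462^2*(1-0.44) / (0.0028*0.44^3) = 83313.9
dP/L = 989256 + 83313.9 = 1072570 Pa/m
dP = 1072570 * 3.1 / 1000 = 3325 kPa

3325 kPa


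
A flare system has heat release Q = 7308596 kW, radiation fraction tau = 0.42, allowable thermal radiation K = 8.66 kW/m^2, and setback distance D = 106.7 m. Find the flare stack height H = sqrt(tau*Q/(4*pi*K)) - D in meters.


tau*Q/(4*pi*K) = 0.42 * 7308596 / (4 * pi * 8.66) = 28206.9
sqrt(28206.9) = 167.949
H = 167.949 - 106.7 = 61.25

61.25 m


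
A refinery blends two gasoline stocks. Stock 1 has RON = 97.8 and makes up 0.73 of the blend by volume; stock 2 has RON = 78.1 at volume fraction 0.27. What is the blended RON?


Linear blending: RON_blend = sum(vi * RONi)
Contribution 1: 0.73 * 97.8 = 71.394
Contribution 2: 0.27 * 78.1 = 21.087
RON_blend = 71.394 + 21.087 = 92.481

92.481


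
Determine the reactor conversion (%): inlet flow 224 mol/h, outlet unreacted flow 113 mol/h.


X = (F_in - F_out) / F_in * 100
Moles reacted = 224 - 113 = 111
X = 111 / 224 * 100
= 0.4955 * 100
= 49.55 %

49.55 %


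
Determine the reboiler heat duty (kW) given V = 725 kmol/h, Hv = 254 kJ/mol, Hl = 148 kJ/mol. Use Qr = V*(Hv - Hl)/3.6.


Qr = 725 * (254 - 148) / 3.6 = 725 * 106 / 3.6 = 21350

21350 kW


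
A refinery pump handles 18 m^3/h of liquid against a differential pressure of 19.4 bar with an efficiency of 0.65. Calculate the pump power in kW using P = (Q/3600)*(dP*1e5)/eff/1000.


Q = 18 / 3600 = 0.005 m^3/s
P = 0.005 * (19.4 * 1e5) / 0.65 / 1000 = 14.92

14.92 kW


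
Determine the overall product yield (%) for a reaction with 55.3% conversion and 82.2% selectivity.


Overall yield = conversion (%) * selectivity (%) / 100
Conversion = 55.3%, Selectivity = 82.2%
Y = 55.3 * 82.2 / 100
= 45.4566 %

45.4566 %


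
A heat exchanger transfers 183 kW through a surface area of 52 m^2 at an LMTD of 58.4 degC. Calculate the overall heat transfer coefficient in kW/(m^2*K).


From Q = U*A*LMTD, U = Q / (A * LMTD)
U = 183 / (52 * 58.4) = 183 / 3036.8 = 0.06026

0.06026 kW/(m^2*K)


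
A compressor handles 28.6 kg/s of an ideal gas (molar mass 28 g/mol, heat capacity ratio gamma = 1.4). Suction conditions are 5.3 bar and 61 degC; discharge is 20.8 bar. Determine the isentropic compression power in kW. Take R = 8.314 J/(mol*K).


Isentropic work: W = m*(gamma/(gamma-1))*(R*T1/MW)*((P2/P1)^((gamma-1)/gamma) - 1)
T1 = 61 + 273.15 = 334.15 K
Pressure ratio = 20.8 / 5.3 = 3.92453
Exponent = (1.4 - 1)/1.4 = 0.285714
(P2/P1)^exp - 1 = 3.92453^0.285714 - 1 = 0.477929
W = 28.6 * 1.4 / 0.4 * 8.314 * 334.15 / 28 * 0.477929 = 4747

4747 kW


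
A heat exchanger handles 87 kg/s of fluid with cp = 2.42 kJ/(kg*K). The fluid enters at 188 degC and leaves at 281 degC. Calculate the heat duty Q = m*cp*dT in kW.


Q = m_dot * cp * delta_T
delta_T = 281 - 188 = 93 K
Q = 87 * 2.42 * 93
= 210.54 * 93
= 19580.22 kW

19580.22 kW


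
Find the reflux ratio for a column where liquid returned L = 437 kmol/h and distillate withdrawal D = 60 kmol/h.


Reflux ratio definition: R = L / D (liquid returned / distillate withdrawn)
L = 437 kmol/h, D = 60 kmol/h
R = 437 / 60 = 7.283

7.283


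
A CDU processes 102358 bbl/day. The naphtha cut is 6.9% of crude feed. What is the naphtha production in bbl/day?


Crude throughput = 102358 bbl/day
Fraction yield = 6.9%
yield = throughput * fraction / 100
yield = 102358 * 6.9 / 100 = 7062.702

7062.702 bbl/day


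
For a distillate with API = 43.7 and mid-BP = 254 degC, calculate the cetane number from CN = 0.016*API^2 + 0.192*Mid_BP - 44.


CN = 0.016 * 43.7^2 + 0.192 * 254 - 44
CN = 30.55504 + 48.768 - 44 = 35.32304

35.32304


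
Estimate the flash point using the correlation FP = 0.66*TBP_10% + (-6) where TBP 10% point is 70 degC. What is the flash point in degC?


FP = 0.66 * 70 + (-6) = 40.2

40.2 degC


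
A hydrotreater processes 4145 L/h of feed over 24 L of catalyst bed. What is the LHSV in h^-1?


LHSV = volumetric feed rate / catalyst volume
= 4145 L/h / 24 L
= 172.7 h^-1

172.7 h^-1


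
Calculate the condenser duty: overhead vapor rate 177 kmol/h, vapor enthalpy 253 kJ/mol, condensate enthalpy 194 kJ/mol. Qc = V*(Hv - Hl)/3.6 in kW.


Qc = 177 * (253 - 194) / 3.6 = 177 * 59 / 3.6 = 2901

2901 kW


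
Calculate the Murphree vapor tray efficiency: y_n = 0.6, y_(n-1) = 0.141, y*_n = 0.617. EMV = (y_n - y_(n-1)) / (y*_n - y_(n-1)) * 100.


Murphree vapor efficiency: EMV = (y_n - y_(n-1)) / (y*_n - y_(n-1)) * 100
EMV = (0.6 - 0.141) / (0.617 - 0.141) * 100 = 0.459 / 0.476 * 100 = 96.43

96.43 %


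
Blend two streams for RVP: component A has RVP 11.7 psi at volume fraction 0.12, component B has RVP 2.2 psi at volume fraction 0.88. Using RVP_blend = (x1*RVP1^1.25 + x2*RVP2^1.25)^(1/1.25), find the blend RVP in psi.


Chevron index: RVP_blend = (sum xi*RVPi^1.25)^(1/1.25)
RVP^1.25 terms: 0.12 * 11.7^1.25 + 0.88 * 2.2^1.25 = 4.95447
RVP_blend = 4.95447^(1/1.25) = 3.597

3.597 psi


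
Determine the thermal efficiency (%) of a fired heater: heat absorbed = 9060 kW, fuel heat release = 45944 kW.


Furnace efficiency = Q_absorbed / Q_fuel * 100
= 9060 / 45944 * 100 = 19.72

19.72 %


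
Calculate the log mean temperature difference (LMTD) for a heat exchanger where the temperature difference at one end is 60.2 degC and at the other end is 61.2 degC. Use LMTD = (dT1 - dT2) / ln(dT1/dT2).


LMTD = (dT1 - dT2) / ln(dT1/dT2)
= (60.2 - 61.2) / ln(60.2 / 61.2) = -1 / -0.0164748 = 60.70

60.70 degC


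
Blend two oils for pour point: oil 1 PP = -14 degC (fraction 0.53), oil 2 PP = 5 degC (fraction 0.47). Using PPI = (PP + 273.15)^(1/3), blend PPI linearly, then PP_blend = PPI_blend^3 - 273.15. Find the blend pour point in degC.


PPI_1 = (-14 + 273.15)^(1/3) = 6.375541
PPI_2 = (5 + 273.15)^(1/3) = 6.527693
PPI_blend = 0.53 * 6.375541 + 0.47 * 6.527693 = 6.447052
PP_blend = 6.447052^3 - 273.15 = 267.9684 - 273.15 = -5.18

-5.18 degC


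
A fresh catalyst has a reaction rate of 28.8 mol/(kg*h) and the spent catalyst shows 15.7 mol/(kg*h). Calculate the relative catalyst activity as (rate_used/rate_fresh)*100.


Activity (%) = (rate_used / rate_fresh) * 100
rate_used = 15.7, rate_fresh = 28.8
= (15.7 / 28.8) * 100
= 0.5451 * 100 = 54.51

54.51 %


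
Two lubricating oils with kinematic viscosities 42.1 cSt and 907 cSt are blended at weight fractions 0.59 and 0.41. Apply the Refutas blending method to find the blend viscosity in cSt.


Refutas method: VBN_i = 14.534*ln(ln(visc_i + 0.8)) + 10.975, blended linearly by mass fraction; since VBN is linear in VBI_i = ln(ln(visc_i + 0.8)) and the fractions sum to 1, blend VBI directly: visc = exp(exp(VBI_blend)) - 0.8
VBI_1 = ln(ln(42.1 + 0.8)) = 1.32412
VBI_2 = ln(ln(907 + 0.8)) = 1.91854
VBI_blend = 0.59 * 1.32412 + 0.41 * 1.91854 = 1.56783
visc_blend = exp(exp(1.56783)) - 0.8 = 120.3

120.3 cSt


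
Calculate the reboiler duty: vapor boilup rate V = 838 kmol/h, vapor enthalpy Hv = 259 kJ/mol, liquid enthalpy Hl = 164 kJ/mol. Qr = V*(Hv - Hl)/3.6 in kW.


Qr = 838 * (259 - 164) / 3.6 = 838 * 95 / 3.6 = 22110

22110 kW


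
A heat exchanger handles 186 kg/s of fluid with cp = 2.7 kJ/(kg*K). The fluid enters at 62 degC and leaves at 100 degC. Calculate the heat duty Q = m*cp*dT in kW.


Q = m_dot * cp * delta_T
delta_T = 100 - 62 = 38 K
Q = 186 * 2.7 * 38
= 502.2 * 38
= 19083.6 kW

19083.6 kW


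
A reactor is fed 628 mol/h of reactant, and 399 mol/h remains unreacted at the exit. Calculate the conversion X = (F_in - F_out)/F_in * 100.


X = (F_in - F_out) / F_in * 100
Moles reacted = 628 - 399 = 229
X = 229 / 628 * 100
= 0.3646 * 100
= 36.46 %

36.46 %


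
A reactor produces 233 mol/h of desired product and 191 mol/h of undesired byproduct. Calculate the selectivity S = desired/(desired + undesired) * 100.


Selectivity = desired / (desired + undesired) * 100
Total products = 233 + 191 = 424 mol/h
S = 233 / 424 * 100
= 0.5495 * 100
= 54.95 %

54.95 %


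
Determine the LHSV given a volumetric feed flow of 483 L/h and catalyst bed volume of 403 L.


LHSV = volumetric feed rate / catalyst volume
= 483 L/h / 403 L
= 1.199 h^-1

1.199 h^-1


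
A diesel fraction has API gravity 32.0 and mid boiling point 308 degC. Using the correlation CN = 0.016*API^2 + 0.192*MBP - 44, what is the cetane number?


CN = 0.016 * 32.0^2 + 0.192 * 308 - 44
CN = 16.384 + 59.136 - 44 = 31.52

31.52


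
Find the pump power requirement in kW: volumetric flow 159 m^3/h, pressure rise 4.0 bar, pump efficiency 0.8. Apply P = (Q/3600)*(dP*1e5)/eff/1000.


Q = 159 / 3600 = 0.0441667 m^3/s
P = 0.0441667 * (4.0 * 1e5) / 0.8 / 1000 = 22.08

22.08 kW


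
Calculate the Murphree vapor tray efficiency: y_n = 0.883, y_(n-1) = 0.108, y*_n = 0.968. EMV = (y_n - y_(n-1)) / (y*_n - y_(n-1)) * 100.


Murphree vapor efficiency: EMV = (y_n - y_(n-1)) / (y*_n - y_(n-1)) * 100
EMV = (0.883 - 0.108) / (0.968 - 0.108) * 100 = 0.775 / 0.86 * 100 = 90.12

90.12 %


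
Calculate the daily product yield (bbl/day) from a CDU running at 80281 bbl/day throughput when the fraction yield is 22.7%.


Crude throughput = 80281 bbl/day
Fraction yield = 22.7%
yield = throughput * fraction / 100
yield = 80281 * 22.7 / 100 = 18223.787

18223.787 bbl/day


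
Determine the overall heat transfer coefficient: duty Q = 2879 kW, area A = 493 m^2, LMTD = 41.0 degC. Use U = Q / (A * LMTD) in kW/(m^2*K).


From Q = U*A*LMTD, U = Q / (A * LMTD)
U = 2879 / (493 * 41.0) = 2879 / 20213 = 0.1424

0.1424 kW/(m^2*K)


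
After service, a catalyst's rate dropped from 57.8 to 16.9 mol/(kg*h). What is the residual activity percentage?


Activity (%) = (rate_used / rate_fresh) * 100
rate_used = 16.9, rate_fresh = 57.8
= (16.9 / 57.8) * 100
= 0.2924 * 100 = 29.24

29.24 %


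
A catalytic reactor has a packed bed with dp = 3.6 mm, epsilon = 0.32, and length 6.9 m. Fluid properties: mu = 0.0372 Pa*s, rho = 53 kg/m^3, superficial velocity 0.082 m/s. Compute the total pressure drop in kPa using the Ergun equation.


dp = 3.6 mm = 0.0036 m
Viscous term = 150*0.0372*0.082*(1-0.32)^2 / (0.0036^2*0.32^3) = 498208
Inertial term = 1.75*53*0.082^2*(1-0.32) / (0.0036*0.32^3) = 3594.99
dP/L = 498208 + 3594.99 = 501803 Pa/m
dP = 501803 * 6.9 / 1000 = 3462 kPa

3462 kPa


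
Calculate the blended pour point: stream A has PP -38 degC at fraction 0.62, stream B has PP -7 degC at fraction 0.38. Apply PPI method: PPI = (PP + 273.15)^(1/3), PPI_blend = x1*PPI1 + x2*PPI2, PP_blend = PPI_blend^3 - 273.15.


PPI_1 = (-38 + 273.15)^(1/3) = 6.172318
PPI_2 = (-7 + 273.15)^(1/3) = 6.432436
PPI_blend = 0.62 * 6.172318 + 0.38 * 6.432436 = 6.271163
PP_blend = 6.271163^3 - 273.15 = 246.6291 - 273.15 = -26.52

-26.52 degC


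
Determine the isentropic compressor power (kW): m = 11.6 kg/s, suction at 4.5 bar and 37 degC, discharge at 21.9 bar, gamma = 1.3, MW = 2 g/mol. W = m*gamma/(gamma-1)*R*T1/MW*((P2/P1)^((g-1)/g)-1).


Isentropic work: W = m*(gamma/(gamma-1))*(R*T1/MW)*((P2/P1)^((gamma-1)/gamma) - 1)
T1 = 37 + 273.15 = 310.15 K
Pressure ratio = 21.9 / 4.5 = 4.86667
Exponent = (1.3 - 1)/1.3 = 0.230769
(P2/P1)^exp - 1 = 4.86667^0.230769 - 1 = 0.440761
W = 11.6 * 1.3 / 0.3 * 8.314 * 310.15 / 2 * 0.440761 = 28570

28570 kW


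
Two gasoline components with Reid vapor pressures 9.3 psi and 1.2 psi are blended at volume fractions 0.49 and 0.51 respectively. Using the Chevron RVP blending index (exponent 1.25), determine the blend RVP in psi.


Chevron index: RVP_blend = (sum xi*RVPi^1.25)^(1/1.25)
RVP^1.25 terms: 0.49 * 9.3^1.25 + 0.51 * 1.2^1.25 = 8.59846
RVP_blend = 8.59846^(1/1.25) = 5.592

5.592 psi


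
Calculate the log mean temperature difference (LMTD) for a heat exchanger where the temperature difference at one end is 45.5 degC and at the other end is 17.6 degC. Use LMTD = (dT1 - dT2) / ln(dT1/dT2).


LMTD = (dT1 - dT2) / ln(dT1/dT2)
= (45.5 - 17.6) / ln(45.5 / 17.6) = 27.9 / 0.949813 = 29.37

29.37 degC


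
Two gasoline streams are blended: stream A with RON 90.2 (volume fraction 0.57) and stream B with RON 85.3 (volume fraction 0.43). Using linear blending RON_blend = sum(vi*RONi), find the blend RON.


Linear blending: RON_blend = sum(vi * RONi)
Contribution 1: 0.57 * 90.2 = 51.414
Contribution 2: 0.43 * 85.3 = 36.679
RON_blend = 51.414 + 36.679 = 88.093

88.093


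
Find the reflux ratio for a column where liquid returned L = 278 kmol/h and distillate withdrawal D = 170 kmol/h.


Reflux ratio definition: R = L / D (liquid returned / distillate withdrawn)
L = 278 kmol/h, D = 170 kmol/h
R = 278 / 170 = 1.635

1.635


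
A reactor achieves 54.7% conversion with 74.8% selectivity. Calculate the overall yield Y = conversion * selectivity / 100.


Overall yield = conversion (%) * selectivity (%) / 100
Conversion = 54.7%, Selectivity = 74.8%
Y = 54.7 * 74.8 / 100
= 40.9156 %

40.9156 %


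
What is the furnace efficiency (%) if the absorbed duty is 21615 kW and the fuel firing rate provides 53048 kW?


Furnace efficiency = Q_absorbed / Q_fuel * 100
= 21615 / 53048 * 100 = 40.75

40.75 %


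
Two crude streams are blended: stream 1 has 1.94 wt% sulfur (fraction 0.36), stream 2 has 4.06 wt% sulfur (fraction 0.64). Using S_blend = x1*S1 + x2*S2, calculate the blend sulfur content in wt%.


Linear sulfur blending: S_blend = x1*S1 + x2*S2
Contribution 1: 0.36 * 1.94 = 0.6984 wt%
Contribution 2: 0.64 * 4.06 = 2.5984 wt%
S_blend = 0.6984 + 2.5984 = 3.2968

3.2968 wt%


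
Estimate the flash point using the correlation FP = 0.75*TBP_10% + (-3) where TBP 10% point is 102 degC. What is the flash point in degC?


FP = 0.75 * 102 + (-3) = 73.5

73.5 degC


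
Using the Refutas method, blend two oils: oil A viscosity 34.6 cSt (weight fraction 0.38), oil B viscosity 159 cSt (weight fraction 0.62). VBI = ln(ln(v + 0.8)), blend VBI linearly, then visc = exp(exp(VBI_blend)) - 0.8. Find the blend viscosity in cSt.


Refutas method: VBN_i = 14.534*ln(ln(visc_i + 0.8)) + 10.975, blended linearly by mass fraction; since VBN is linear in VBI_i = ln(ln(visc_i + 0.8)) and the fractions sum to 1, blend VBI directly: visc = exp(exp(VBI_blend)) - 0.8
VBI_1 = ln(ln(34.6 + 0.8)) = 1.27164
VBI_2 = ln(ln(159 + 0.8)) = 1.62411
VBI_blend = 0.38 * 1.27164 + 0.62 * 1.62411 = 1.49017
visc_blend = exp(exp(1.49017)) - 0.8 = 83.79

83.79 cSt


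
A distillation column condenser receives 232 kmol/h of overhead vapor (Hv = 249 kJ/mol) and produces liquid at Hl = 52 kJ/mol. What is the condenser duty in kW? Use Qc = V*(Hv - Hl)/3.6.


Qc = 232 * (249 - 52) / 3.6 = 232 * 197 / 3.6 = 12700

12700 kW


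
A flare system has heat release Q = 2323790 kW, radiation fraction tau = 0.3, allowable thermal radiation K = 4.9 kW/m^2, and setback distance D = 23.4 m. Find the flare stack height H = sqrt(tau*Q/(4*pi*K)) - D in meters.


tau*Q/(4*pi*K) = 0.3 * 2323790 / (4 * pi * 4.9) = 11321.7
sqrt(11321.7) = 106.403
H = 106.403 - 23.4 = 83.00

83.00 m


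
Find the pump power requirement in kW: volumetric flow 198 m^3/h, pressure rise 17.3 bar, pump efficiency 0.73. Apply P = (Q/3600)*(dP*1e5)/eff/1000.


Q = 198 / 3600 = 0.055 m^3/s
P = 0.055 * (17.3 * 1e5) / 0.73 / 1000 = 130.3

130.3 kW


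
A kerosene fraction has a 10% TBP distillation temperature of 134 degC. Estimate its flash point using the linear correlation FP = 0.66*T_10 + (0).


FP = 0.66 * 134 + (0) = 88.44

88.44 degC


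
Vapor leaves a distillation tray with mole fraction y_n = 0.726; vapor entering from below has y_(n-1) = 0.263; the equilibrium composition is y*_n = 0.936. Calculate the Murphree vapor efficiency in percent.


Murphree vapor efficiency: EMV = (y_n - y_(n-1)) / (y*_n - y_(n-1)) * 100
EMV = (0.726 - 0.263) / (0.936 - 0.263) * 100 = 0.463 / 0.673 * 100 = 68.80

68.80 %


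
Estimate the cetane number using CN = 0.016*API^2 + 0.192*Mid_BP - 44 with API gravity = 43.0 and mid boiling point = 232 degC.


CN = 0.016 * 43.0^2 + 0.192 * 232 - 44
CN = 29.584 + 44.544 - 44 = 30.128

30.128


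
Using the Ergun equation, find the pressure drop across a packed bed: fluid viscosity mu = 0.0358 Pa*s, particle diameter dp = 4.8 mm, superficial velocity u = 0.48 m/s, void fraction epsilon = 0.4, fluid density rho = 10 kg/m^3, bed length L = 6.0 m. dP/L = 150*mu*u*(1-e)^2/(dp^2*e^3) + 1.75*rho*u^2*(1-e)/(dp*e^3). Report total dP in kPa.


dp = 4.8 mm = 0.0048 m
Viscous term = 150*0.0358*0.48*(1-0.4)^2 / (0.0048^2*0.4^3) = 629297
Inertial term = 1.75*10*0.48^2*(1-0.4) / (0.0048*0.4^3) = 7875
dP/L = 629297 + 7875 = 637172 Pa/m
dP = 637172 * 6.0 / 1000 = 3823 kPa

3823 kPa


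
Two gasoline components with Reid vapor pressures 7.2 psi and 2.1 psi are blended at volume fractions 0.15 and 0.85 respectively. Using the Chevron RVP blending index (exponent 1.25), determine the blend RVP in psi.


Chevron index: RVP_blend = (sum xi*RVPi^1.25)^(1/1.25)
RVP^1.25 terms: 0.15 * 7.2^1.25 + 0.85 * 2.1^1.25 = 3.9179
RVP_blend = 3.9179^(1/1.25) = 2.982

2.982 psi


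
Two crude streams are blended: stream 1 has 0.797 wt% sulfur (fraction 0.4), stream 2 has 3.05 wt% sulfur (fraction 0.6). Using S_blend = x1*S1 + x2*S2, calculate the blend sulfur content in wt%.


Linear sulfur blending: S_blend = x1*S1 + x2*S2
Contribution 1: 0.4 * 0.797 = 0.3188 wt%
Contribution 2: 0.6 * 3.05 = 1.83 wt%
S_blend = 0.3188 + 1.83 = 2.1488

2.1488 wt%


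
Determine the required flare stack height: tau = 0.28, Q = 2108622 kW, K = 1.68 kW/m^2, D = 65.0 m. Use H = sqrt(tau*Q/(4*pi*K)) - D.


tau*Q/(4*pi*K) = 0.28 * 2108622 / (4 * pi * 1.68) = 27966.5
sqrt(27966.5) = 167.232
H = 167.232 - 65.0 = 102.2

102.2 m


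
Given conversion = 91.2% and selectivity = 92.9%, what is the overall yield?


Overall yield = conversion (%) * selectivity (%) / 100
Conversion = 91.2%, Selectivity = 92.9%
Y = 91.2 * 92.9 / 100
= 84.7248 %

84.7248 %
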